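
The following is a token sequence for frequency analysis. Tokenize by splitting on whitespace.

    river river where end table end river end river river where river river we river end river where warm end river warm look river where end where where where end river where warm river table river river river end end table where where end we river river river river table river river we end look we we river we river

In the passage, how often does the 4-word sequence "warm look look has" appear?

Scanning the 57 overlapping 4-gram windows for "warm look look has":
  (none found)

0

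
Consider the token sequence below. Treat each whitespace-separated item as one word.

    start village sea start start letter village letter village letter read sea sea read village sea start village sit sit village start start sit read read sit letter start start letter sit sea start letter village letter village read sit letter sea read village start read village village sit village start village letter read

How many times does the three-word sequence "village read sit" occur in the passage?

1

Scanning the 52 overlapping trigram windows for "village read sit":
  position 38–40: village read sit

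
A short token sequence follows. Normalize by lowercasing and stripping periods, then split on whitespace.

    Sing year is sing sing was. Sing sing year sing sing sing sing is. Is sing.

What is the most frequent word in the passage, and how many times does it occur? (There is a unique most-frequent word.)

"sing", 10 times

Unigram frequencies (highest first):
  sing: 10
  is: 3
  year: 2
  was: 1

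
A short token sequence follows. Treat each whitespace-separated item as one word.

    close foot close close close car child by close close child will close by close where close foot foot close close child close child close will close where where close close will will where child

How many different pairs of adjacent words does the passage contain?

20

35 tokens → 34 bigram windows in total.
Repeated bigrams (each contributes count−1 duplicates):
  close close: 5
  close child: 3
  by close: 2
  child close: 2
  close foot: 2
  close where: 2
  close will: 2
  foot close: 2
  … (2 more repeated)
14 duplicate windows → 34 − 14 = 20 distinct.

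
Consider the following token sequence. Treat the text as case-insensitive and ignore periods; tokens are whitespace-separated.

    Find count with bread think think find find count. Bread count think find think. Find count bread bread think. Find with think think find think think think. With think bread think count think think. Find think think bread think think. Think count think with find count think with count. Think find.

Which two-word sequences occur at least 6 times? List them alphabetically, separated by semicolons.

think find; think think

Bigram counts meeting the condition (at least 6 times):
  think find: 7
  think think: 8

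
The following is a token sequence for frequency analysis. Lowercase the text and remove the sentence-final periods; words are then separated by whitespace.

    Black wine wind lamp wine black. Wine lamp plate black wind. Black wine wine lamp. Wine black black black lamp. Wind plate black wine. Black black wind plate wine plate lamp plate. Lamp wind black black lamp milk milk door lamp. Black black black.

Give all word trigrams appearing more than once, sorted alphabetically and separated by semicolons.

black black black; black black lamp; lamp wine black; wine black black

Trigram counts meeting the condition (more than once):
  black black black: 2
  black black lamp: 2
  lamp wine black: 2
  wine black black: 2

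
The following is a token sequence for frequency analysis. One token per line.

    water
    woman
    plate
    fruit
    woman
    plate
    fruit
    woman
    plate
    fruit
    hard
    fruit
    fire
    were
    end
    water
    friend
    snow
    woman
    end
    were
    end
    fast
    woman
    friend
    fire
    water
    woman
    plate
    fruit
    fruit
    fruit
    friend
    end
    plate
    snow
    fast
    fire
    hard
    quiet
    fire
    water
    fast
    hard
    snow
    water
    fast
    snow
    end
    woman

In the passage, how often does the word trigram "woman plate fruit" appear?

4

Scanning the 48 overlapping trigram windows for "woman plate fruit":
  position 2–4: woman plate fruit
  position 5–7: woman plate fruit
  position 8–10: woman plate fruit
  position 28–30: woman plate fruit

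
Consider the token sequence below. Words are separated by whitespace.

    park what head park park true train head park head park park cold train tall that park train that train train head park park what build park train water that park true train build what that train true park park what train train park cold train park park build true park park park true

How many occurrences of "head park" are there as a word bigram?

4

Scanning the 53 overlapping bigram windows for "head park":
  position 3–4: head park
  position 8–9: head park
  position 10–11: head park
  position 22–23: head park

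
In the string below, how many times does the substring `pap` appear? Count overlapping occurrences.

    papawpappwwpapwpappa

Sliding a length-3 window over the 20 characters (18 positions):
  position 1–3: pap
  position 6–8: pap
  position 12–14: pap
  position 16–18: pap

4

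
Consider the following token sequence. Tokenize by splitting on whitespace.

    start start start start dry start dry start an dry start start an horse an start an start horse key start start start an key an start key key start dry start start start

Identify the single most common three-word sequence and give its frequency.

Trigram frequencies (highest first):
  start start start: 4
  start dry start: 3
  dry start start: 2
  start start an: 2
  start start dry: 1
  dry start dry: 1
  … (19 more, each ≤ 1)

"start start start", 4 times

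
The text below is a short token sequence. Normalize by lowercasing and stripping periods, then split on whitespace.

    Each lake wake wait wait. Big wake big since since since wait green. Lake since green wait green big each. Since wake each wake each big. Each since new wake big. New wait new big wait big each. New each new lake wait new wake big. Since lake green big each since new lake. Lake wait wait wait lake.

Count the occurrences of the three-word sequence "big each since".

Scanning the 57 overlapping trigram windows for "big each since":
  position 19–21: big each since
  position 26–28: big each since
  position 50–52: big each since

3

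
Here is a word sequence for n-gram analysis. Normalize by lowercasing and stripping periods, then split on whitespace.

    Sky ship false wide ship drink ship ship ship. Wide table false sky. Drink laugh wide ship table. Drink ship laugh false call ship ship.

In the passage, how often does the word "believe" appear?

Scanning the 25 tokens for "believe":
  (none found)

0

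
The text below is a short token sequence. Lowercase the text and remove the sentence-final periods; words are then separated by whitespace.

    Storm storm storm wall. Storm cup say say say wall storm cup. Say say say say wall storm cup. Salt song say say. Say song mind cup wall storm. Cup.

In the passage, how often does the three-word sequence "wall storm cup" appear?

Scanning the 28 overlapping trigram windows for "wall storm cup":
  position 4–6: wall storm cup
  position 10–12: wall storm cup
  position 17–19: wall storm cup
  position 28–30: wall storm cup

4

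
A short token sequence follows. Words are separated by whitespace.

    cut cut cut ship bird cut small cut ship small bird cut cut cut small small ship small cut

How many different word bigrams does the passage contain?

10

19 tokens → 18 bigram windows in total.
Repeated bigrams (each contributes count−1 duplicates):
  cut cut: 4
  bird cut: 2
  cut ship: 2
  cut small: 2
  ship small: 2
  small cut: 2
8 duplicate windows → 18 − 8 = 10 distinct.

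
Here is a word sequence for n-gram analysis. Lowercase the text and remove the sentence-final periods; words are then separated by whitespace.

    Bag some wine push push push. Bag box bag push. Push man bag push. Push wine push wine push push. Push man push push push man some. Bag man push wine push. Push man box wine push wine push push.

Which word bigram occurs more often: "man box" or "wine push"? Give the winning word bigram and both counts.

"man box": 1 occurrence
"wine push": 6 occurrences

"wine push" (6 vs 1)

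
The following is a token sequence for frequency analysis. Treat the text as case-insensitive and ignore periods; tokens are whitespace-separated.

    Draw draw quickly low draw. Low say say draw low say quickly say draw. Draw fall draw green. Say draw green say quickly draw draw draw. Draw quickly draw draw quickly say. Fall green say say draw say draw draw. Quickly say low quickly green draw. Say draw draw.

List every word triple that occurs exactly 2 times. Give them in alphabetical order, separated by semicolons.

Trigram counts meeting the condition (exactly 2 times):
  draw draw draw: 2
  draw green say: 2
  draw low say: 2
  draw quickly say: 2
  draw say draw: 2
  quickly draw draw: 2
  say say draw: 2

draw draw draw; draw green say; draw low say; draw quickly say; draw say draw; quickly draw draw; say say draw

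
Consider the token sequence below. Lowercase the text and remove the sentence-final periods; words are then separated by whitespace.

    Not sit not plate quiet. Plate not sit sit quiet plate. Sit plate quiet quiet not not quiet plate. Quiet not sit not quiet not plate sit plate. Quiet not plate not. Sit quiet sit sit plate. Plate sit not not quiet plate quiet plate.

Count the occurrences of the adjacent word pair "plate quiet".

5

Scanning the 44 overlapping bigram windows for "plate quiet":
  position 4–5: plate quiet
  position 13–14: plate quiet
  position 19–20: plate quiet
  position 28–29: plate quiet
  position 43–44: plate quiet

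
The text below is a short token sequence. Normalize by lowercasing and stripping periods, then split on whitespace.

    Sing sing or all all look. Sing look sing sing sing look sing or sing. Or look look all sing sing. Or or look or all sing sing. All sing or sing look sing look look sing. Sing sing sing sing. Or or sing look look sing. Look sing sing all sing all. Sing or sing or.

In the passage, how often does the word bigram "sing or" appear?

8

Scanning the 56 overlapping bigram windows for "sing or":
  position 2–3: sing or
  position 13–14: sing or
  position 15–16: sing or
  position 21–22: sing or
  position 30–31: sing or
  position 41–42: sing or
  position 54–55: sing or
  position 56–57: sing or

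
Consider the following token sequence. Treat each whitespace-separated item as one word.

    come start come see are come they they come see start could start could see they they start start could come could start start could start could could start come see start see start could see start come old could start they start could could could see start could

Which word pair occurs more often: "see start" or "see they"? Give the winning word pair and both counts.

"see start": 5 occurrences
"see they": 1 occurrence

"see start" (5 vs 1)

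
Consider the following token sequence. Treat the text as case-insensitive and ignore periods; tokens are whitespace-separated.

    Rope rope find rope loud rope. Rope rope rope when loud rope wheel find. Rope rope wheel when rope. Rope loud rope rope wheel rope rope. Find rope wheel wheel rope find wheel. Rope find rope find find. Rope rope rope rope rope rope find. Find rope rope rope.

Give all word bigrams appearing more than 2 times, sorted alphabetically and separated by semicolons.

find rope; loud rope; rope find; rope rope; rope wheel; wheel rope

Bigram counts meeting the condition (more than 2 times):
  find rope: 6
  loud rope: 3
  rope find: 6
  rope rope: 15
  rope wheel: 4
  wheel rope: 3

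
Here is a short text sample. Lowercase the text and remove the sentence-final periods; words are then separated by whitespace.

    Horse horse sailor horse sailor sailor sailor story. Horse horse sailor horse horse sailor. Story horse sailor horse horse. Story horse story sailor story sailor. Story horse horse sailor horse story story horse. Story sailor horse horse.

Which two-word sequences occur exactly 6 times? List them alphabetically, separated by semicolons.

Bigram counts meeting the condition (exactly 6 times):
  horse horse: 6
  horse sailor: 6

horse horse; horse sailor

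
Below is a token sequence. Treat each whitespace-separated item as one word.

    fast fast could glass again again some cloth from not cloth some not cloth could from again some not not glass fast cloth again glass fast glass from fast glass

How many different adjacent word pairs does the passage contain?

30 tokens → 29 bigram windows in total.
Repeated bigrams (each contributes count−1 duplicates):
  again some: 2
  fast glass: 2
  glass fast: 2
  not cloth: 2
  some not: 2
5 duplicate windows → 29 − 5 = 24 distinct.

24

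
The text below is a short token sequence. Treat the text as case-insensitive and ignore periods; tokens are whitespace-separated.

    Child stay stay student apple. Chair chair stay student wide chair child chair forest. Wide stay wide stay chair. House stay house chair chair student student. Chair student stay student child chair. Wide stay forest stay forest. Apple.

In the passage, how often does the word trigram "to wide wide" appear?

Scanning the 36 overlapping trigram windows for "to wide wide":
  (none found)

0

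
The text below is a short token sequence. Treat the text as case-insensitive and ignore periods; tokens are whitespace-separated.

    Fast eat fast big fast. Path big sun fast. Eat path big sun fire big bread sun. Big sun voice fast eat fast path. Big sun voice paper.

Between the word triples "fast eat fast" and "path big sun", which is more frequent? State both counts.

"fast eat fast": 2 occurrences
"path big sun": 3 occurrences

"path big sun" (3 vs 2)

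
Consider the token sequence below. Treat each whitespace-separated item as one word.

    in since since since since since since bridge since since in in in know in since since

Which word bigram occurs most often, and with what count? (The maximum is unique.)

Bigram frequencies (highest first):
  since since: 7
  in since: 2
  in in: 2
  since bridge: 1
  bridge since: 1
  since in: 1
  … (2 more, each ≤ 1)

"since since", 7 times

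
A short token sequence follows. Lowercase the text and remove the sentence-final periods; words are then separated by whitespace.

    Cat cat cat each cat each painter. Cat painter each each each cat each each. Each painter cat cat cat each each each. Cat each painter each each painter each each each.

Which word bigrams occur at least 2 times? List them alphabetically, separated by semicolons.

Bigram counts meeting the condition (at least 2 times):
  cat cat: 4
  cat each: 5
  each cat: 3
  each each: 9
  each painter: 4
  painter cat: 2
  painter each: 3

cat cat; cat each; each cat; each each; each painter; painter cat; painter each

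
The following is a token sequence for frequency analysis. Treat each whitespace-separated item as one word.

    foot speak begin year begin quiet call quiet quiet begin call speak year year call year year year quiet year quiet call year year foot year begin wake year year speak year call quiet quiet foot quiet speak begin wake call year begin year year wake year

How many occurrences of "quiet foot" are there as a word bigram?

Scanning the 46 overlapping bigram windows for "quiet foot":
  position 35–36: quiet foot

1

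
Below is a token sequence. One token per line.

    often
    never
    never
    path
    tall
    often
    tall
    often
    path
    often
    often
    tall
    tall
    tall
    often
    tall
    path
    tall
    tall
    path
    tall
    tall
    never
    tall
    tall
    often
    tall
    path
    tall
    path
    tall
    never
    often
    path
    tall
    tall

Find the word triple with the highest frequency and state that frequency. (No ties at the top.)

"tall path tall", 4 times

Trigram frequencies (highest first):
  tall path tall: 4
  tall often tall: 3
  path tall tall: 3
  tall tall often: 2
  often tall path: 2
  often never never: 1
  … (19 more, each ≤ 1)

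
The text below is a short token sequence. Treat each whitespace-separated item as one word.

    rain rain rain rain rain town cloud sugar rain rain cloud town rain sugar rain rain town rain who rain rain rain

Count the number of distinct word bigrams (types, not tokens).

22 tokens → 21 bigram windows in total.
Repeated bigrams (each contributes count−1 duplicates):
  rain rain: 8
  rain town: 2
  sugar rain: 2
  town rain: 2
10 duplicate windows → 21 − 10 = 11 distinct.

11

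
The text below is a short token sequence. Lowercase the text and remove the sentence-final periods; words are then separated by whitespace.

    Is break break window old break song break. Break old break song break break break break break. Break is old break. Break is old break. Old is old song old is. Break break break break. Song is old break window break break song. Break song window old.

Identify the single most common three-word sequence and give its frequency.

Trigram frequencies (highest first):
  break break break: 6
  break song break: 3
  is old break: 3
  is break break: 2
  old break song: 2
  song break break: 2
  … (24 more, each ≤ 2)

"break break break", 6 times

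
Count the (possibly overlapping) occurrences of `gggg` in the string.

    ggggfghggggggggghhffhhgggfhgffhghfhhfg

7

Sliding a length-4 window over the 38 characters (35 positions):
  position 1–4: gggg
  position 8–11: gggg
  position 9–12: gggg
  position 10–13: gggg
  position 11–14: gggg
  position 12–15: gggg
  position 13–16: gggg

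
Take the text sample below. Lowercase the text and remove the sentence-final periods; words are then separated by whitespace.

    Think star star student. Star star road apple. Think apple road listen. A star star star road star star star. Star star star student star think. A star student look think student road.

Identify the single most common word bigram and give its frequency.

Bigram frequencies (highest first):
  star star: 9
  star student: 3
  student star: 2
  star road: 2
  a star: 2
  think star: 1
  … (13 more, each ≤ 1)

"star star", 9 times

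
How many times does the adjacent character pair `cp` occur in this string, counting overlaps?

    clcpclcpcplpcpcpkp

Sliding a length-2 window over the 18 characters (17 positions):
  position 3–4: cp
  position 7–8: cp
  position 9–10: cp
  position 13–14: cp
  position 15–16: cp

5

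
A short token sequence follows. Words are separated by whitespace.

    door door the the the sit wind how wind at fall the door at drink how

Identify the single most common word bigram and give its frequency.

Bigram frequencies (highest first):
  the the: 2
  door door: 1
  door the: 1
  the sit: 1
  sit wind: 1
  wind how: 1
  … (8 more, each ≤ 1)

"the the", 2 times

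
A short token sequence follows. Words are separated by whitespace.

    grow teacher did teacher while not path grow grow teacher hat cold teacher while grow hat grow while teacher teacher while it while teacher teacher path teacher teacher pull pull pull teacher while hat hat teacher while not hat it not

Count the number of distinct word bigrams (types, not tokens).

30

41 tokens → 40 bigram windows in total.
Repeated bigrams (each contributes count−1 duplicates):
  teacher while: 5
  teacher teacher: 3
  grow teacher: 2
  pull pull: 2
  while not: 2
  while teacher: 2
10 duplicate windows → 40 − 10 = 30 distinct.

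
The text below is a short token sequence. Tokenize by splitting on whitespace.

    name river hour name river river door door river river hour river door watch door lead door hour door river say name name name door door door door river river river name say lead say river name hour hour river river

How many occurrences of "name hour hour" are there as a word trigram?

Scanning the 39 overlapping trigram windows for "name hour hour":
  position 37–39: name hour hour

1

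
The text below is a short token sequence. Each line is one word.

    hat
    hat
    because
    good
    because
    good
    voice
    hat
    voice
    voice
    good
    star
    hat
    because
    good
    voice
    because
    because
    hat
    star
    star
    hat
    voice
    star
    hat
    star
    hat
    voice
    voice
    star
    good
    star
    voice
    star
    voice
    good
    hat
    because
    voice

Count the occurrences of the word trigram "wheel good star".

0

Scanning the 37 overlapping trigram windows for "wheel good star":
  (none found)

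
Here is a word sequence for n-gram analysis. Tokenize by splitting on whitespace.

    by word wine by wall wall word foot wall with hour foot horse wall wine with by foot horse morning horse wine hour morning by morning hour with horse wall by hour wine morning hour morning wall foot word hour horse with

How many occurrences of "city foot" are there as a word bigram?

0

Scanning the 41 overlapping bigram windows for "city foot":
  (none found)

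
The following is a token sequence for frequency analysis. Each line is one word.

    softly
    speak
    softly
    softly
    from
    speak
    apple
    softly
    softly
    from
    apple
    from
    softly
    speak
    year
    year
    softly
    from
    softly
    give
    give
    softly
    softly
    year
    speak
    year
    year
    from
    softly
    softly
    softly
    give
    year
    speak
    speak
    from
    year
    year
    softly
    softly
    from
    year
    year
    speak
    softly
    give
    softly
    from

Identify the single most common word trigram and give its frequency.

"softly softly from", 3 times

Trigram frequencies (highest first):
  softly softly from: 3
  speak year year: 2
  year year softly: 2
  from year year: 2
  softly speak softly: 1
  speak softly softly: 1
  … (35 more, each ≤ 1)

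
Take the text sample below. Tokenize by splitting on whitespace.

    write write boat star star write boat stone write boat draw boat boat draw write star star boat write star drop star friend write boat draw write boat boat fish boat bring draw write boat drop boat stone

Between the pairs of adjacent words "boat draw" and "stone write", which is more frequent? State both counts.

"boat draw": 3 occurrences
"stone write": 1 occurrence

"boat draw" (3 vs 1)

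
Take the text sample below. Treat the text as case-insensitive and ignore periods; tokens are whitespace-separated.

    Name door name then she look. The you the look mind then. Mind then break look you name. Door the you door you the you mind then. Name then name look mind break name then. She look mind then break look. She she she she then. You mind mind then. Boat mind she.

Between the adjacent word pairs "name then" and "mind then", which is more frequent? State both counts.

"mind then" (5 vs 3)

"name then": 3 occurrences
"mind then": 5 occurrences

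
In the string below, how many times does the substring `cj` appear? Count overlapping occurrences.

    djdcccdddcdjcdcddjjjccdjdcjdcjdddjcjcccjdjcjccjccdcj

Sliding a length-2 window over the 52 characters (51 positions):
  position 26–27: cj
  position 29–30: cj
  position 35–36: cj
  position 39–40: cj
  position 43–44: cj
  position 46–47: cj
  position 51–52: cj

7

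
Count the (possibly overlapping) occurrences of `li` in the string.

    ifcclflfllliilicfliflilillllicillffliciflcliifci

8

Sliding a length-2 window over the 48 characters (47 positions):
  position 11–12: li
  position 14–15: li
  position 18–19: li
  position 21–22: li
  position 23–24: li
  position 28–29: li
  position 36–37: li
  position 43–44: li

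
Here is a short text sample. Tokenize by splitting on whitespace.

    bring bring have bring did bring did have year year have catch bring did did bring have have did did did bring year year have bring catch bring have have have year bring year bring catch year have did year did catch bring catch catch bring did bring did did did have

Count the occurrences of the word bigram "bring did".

5

Scanning the 51 overlapping bigram windows for "bring did":
  position 4–5: bring did
  position 6–7: bring did
  position 13–14: bring did
  position 46–47: bring did
  position 48–49: bring did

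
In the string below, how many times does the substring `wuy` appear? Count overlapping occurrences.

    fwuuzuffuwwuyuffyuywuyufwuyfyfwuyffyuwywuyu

Sliding a length-3 window over the 43 characters (41 positions):
  position 11–13: wuy
  position 20–22: wuy
  position 25–27: wuy
  position 31–33: wuy
  position 40–42: wuy

5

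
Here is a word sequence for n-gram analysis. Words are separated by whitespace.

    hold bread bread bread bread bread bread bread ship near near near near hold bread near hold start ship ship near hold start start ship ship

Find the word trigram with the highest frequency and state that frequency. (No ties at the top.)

Trigram frequencies (highest first):
  bread bread bread: 5
  near near near: 2
  near hold start: 2
  start ship ship: 2
  hold bread bread: 1
  bread bread ship: 1
  … (11 more, each ≤ 1)

"bread bread bread", 5 times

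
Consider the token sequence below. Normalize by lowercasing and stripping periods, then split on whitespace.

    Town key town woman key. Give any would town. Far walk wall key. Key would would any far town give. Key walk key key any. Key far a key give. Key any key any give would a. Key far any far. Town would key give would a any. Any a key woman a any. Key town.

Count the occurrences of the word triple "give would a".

2

Scanning the 54 overlapping trigram windows for "give would a":
  position 35–37: give would a
  position 45–47: give would a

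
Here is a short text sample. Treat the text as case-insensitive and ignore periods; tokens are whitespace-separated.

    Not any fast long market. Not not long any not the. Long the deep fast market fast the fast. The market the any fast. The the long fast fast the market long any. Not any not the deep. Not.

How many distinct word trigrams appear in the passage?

34

39 tokens → 37 trigram windows in total.
Repeated trigrams (each contributes count−1 duplicates):
  any not the: 2
  fast the market: 2
  long any not: 2
3 duplicate windows → 37 − 3 = 34 distinct.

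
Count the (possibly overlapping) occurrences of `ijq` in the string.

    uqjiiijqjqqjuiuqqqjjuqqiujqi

1

Sliding a length-3 window over the 28 characters (26 positions):
  position 6–8: ijq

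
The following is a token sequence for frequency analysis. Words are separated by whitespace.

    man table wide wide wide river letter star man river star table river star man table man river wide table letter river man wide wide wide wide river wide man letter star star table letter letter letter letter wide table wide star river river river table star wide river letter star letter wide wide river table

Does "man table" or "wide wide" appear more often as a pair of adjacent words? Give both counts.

"man table": 2 occurrences
"wide wide": 6 occurrences

"wide wide" (6 vs 2)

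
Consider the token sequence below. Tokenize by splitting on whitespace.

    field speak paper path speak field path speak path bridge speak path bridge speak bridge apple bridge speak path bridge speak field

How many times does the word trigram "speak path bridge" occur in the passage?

3

Scanning the 20 overlapping trigram windows for "speak path bridge":
  position 8–10: speak path bridge
  position 11–13: speak path bridge
  position 18–20: speak path bridge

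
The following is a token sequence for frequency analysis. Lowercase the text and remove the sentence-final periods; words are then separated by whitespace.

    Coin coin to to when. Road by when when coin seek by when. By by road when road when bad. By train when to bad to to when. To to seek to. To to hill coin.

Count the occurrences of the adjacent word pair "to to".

5

Scanning the 35 overlapping bigram windows for "to to":
  position 3–4: to to
  position 26–27: to to
  position 29–30: to to
  position 32–33: to to
  position 33–34: to to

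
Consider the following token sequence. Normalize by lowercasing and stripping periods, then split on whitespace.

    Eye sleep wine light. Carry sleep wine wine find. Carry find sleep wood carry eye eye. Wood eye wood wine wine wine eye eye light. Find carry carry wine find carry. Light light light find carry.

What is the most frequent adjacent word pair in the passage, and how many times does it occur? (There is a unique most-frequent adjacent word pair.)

"find carry", 4 times

Bigram frequencies (highest first):
  find carry: 4
  wine wine: 3
  sleep wine: 2
  wine find: 2
  eye eye: 2
  eye wood: 2
  … (18 more, each ≤ 2)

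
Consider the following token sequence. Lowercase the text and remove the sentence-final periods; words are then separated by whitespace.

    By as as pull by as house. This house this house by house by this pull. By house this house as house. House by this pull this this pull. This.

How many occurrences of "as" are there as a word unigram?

4

Scanning the 30 tokens for "as":
  position 2: as
  position 3: as
  position 6: as
  position 21: as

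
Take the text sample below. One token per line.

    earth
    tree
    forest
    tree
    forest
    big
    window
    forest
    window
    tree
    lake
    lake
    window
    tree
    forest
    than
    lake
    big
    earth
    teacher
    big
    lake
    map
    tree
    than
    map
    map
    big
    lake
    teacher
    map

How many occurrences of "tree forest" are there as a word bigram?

Scanning the 30 overlapping bigram windows for "tree forest":
  position 2–3: tree forest
  position 4–5: tree forest
  position 14–15: tree forest

3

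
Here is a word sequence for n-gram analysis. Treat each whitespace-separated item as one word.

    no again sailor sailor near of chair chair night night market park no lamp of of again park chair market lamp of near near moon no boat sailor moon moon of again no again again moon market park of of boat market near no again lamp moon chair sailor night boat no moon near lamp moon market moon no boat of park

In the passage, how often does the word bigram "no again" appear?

Scanning the 61 overlapping bigram windows for "no again":
  position 1–2: no again
  position 33–34: no again
  position 44–45: no again

3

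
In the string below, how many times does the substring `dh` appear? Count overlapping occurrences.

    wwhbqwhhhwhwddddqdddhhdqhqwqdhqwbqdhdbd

Sliding a length-2 window over the 39 characters (38 positions):
  position 20–21: dh
  position 29–30: dh
  position 35–36: dh

3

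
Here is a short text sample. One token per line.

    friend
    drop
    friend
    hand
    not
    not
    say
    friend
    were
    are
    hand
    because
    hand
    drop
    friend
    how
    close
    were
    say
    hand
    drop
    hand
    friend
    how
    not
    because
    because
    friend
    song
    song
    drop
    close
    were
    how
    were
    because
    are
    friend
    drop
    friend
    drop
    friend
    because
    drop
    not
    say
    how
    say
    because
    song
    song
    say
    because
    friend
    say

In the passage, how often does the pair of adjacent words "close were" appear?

2

Scanning the 54 overlapping bigram windows for "close were":
  position 17–18: close were
  position 32–33: close were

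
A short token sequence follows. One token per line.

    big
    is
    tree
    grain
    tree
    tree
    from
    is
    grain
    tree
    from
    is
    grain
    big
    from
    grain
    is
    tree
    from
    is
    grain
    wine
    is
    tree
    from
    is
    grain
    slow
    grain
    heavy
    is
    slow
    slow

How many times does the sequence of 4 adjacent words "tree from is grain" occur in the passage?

4

Scanning the 30 overlapping 4-gram windows for "tree from is grain":
  position 6–9: tree from is grain
  position 10–13: tree from is grain
  position 18–21: tree from is grain
  position 24–27: tree from is grain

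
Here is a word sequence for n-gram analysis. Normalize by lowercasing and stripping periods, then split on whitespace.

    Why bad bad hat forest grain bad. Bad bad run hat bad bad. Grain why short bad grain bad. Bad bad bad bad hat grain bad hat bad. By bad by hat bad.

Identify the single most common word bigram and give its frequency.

Bigram frequencies (highest first):
  bad bad: 8
  bad hat: 3
  grain bad: 3
  hat bad: 3
  bad grain: 2
  bad by: 2
  … (11 more, each ≤ 1)

"bad bad", 8 times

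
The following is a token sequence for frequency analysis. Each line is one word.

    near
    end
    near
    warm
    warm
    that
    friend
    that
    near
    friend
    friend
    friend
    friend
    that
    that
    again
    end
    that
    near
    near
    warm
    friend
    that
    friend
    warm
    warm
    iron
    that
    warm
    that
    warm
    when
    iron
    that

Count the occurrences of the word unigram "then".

Scanning the 34 tokens for "then":
  (none found)

0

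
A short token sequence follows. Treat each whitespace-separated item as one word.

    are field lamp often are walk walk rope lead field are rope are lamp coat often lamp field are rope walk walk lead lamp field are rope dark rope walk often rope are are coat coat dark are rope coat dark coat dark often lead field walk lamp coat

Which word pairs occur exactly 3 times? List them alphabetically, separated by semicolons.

coat dark; field are

Bigram counts meeting the condition (exactly 3 times):
  coat dark: 3
  field are: 3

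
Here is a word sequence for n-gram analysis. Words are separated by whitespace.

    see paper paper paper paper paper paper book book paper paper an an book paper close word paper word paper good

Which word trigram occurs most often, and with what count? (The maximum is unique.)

Trigram frequencies (highest first):
  paper paper paper: 4
  see paper paper: 1
  paper paper book: 1
  paper book book: 1
  book book paper: 1
  book paper paper: 1
  … (10 more, each ≤ 1)

"paper paper paper", 4 times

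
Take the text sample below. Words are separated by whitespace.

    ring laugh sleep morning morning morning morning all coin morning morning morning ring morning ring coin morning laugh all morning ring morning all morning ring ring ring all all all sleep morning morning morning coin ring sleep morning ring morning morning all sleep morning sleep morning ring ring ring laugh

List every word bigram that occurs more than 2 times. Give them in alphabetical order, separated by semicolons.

Bigram counts meeting the condition (more than 2 times):
  morning all: 3
  morning morning: 8
  morning ring: 6
  ring morning: 3
  ring ring: 4
  sleep morning: 5

morning all; morning morning; morning ring; ring morning; ring ring; sleep morning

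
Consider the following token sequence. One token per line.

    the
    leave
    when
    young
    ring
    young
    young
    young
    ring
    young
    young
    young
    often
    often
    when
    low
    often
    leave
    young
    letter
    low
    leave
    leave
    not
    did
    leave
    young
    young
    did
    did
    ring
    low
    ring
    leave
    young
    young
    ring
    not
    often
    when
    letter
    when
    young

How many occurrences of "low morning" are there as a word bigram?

Scanning the 42 overlapping bigram windows for "low morning":
  (none found)

0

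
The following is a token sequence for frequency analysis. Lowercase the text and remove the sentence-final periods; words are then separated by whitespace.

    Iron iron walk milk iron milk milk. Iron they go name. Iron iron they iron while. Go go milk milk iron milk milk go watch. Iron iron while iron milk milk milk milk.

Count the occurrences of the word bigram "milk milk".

6

Scanning the 32 overlapping bigram windows for "milk milk":
  position 6–7: milk milk
  position 19–20: milk milk
  position 22–23: milk milk
  position 30–31: milk milk
  position 31–32: milk milk
  position 32–33: milk milk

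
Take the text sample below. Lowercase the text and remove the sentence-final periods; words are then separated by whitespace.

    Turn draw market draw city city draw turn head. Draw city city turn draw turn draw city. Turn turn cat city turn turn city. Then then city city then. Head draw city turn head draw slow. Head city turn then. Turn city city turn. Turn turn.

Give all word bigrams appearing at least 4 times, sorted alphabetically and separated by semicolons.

city city; city turn; draw city; turn turn

Bigram counts meeting the condition (at least 4 times):
  city city: 4
  city turn: 6
  draw city: 4
  turn turn: 4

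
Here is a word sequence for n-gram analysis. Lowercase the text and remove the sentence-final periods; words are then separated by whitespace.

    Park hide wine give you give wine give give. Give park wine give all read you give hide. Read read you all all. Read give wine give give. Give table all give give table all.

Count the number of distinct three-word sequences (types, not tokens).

28

35 tokens → 33 trigram windows in total.
Repeated trigrams (each contributes count−1 duplicates):
  give give give: 2
  give give table: 2
  give table all: 2
  give wine give: 2
  wine give give: 2
5 duplicate windows → 33 − 5 = 28 distinct.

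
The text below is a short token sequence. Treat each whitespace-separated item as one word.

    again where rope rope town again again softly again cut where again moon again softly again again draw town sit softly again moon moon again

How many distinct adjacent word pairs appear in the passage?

18

25 tokens → 24 bigram windows in total.
Repeated bigrams (each contributes count−1 duplicates):
  softly again: 3
  again again: 2
  again moon: 2
  again softly: 2
  moon again: 2
6 duplicate windows → 24 − 6 = 18 distinct.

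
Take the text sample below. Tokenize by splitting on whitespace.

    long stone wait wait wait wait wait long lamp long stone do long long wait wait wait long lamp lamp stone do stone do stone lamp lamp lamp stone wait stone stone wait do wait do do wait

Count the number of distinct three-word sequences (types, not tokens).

29

38 tokens → 36 trigram windows in total.
Repeated trigrams (each contributes count−1 duplicates):
  wait wait wait: 4
  lamp lamp stone: 2
  stone do stone: 2
  wait long lamp: 2
  wait wait long: 2
7 duplicate windows → 36 − 7 = 29 distinct.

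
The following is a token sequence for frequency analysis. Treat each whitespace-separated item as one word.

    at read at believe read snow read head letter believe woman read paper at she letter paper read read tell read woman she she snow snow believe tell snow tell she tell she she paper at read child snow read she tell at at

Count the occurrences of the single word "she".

Scanning the 44 tokens for "she":
  position 15: she
  position 23: she
  position 24: she
  position 31: she
  position 33: she
  position 34: she
  position 41: she

7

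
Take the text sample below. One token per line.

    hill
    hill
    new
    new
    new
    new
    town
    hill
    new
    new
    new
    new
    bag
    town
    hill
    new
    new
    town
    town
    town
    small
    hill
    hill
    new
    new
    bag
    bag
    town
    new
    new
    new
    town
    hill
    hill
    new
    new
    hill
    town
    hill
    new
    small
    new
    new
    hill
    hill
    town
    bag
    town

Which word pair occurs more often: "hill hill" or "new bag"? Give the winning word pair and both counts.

"hill hill" (4 vs 2)

"hill hill": 4 occurrences
"new bag": 2 occurrences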